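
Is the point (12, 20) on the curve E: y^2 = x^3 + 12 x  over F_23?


Check whether y^2 = x^3 + 12 x + 0 (mod 23) for (x, y) = (12, 20).
LHS: y^2 = 20^2 mod 23 = 9
RHS: x^3 + 12 x + 0 = 12^3 + 12*12 + 0 mod 23 = 9
LHS = RHS

Yes, on the curve


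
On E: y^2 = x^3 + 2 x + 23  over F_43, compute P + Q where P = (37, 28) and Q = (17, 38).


P != Q, so use the chord formula.
s = (y2 - y1) / (x2 - x1) = (10) / (23) mod 43 = 21
x3 = s^2 - x1 - x2 mod 43 = 21^2 - 37 - 17 = 0
y3 = s (x1 - x3) - y1 mod 43 = 21 * (37 - 0) - 28 = 18

P + Q = (0, 18)


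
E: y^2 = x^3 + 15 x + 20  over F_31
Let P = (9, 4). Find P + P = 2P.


Doubling: s = (3 x1^2 + a) / (2 y1)
s = (3*9^2 + 15) / (2*4) mod 31 = 9
x3 = s^2 - 2 x1 mod 31 = 9^2 - 2*9 = 1
y3 = s (x1 - x3) - y1 mod 31 = 9 * (9 - 1) - 4 = 6

2P = (1, 6)


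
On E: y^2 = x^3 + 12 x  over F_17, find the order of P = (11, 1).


Compute successive multiples of P until we hit O:
  1P = (11, 1)
  2P = (8, 9)
  3P = (7, 11)
  4P = (1, 8)
  5P = (6, 4)
  6P = (16, 2)
  7P = (5, 7)
  8P = (2, 7)
  ... (continuing to 26P)
  26P = O

ord(P) = 26


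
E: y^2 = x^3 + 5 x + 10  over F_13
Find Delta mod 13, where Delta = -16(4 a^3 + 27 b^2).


4 a^3 + 27 b^2 = 4*5^3 + 27*10^2 = 500 + 2700 = 3200
Delta = -16 * (3200) = -51200
Delta mod 13 = 7

Delta = 7 (mod 13)


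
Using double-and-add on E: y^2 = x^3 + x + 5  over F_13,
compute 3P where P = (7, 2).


k = 3 = 11_2 (binary, LSB first: 11)
Double-and-add from P = (7, 2):
  bit 0 = 1: acc = O + (7, 2) = (7, 2)
  bit 1 = 1: acc = (7, 2) + (3, 3) = (12, 9)

3P = (12, 9)


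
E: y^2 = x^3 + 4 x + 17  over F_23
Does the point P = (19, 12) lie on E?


Check whether y^2 = x^3 + 4 x + 17 (mod 23) for (x, y) = (19, 12).
LHS: y^2 = 12^2 mod 23 = 6
RHS: x^3 + 4 x + 17 = 19^3 + 4*19 + 17 mod 23 = 6
LHS = RHS

Yes, on the curve


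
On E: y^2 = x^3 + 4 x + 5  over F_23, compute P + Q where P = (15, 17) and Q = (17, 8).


P != Q, so use the chord formula.
s = (y2 - y1) / (x2 - x1) = (14) / (2) mod 23 = 7
x3 = s^2 - x1 - x2 mod 23 = 7^2 - 15 - 17 = 17
y3 = s (x1 - x3) - y1 mod 23 = 7 * (15 - 17) - 17 = 15

P + Q = (17, 15)


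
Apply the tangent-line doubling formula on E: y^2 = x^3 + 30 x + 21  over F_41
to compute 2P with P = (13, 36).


Doubling: s = (3 x1^2 + a) / (2 y1)
s = (3*13^2 + 30) / (2*36) mod 41 = 16
x3 = s^2 - 2 x1 mod 41 = 16^2 - 2*13 = 25
y3 = s (x1 - x3) - y1 mod 41 = 16 * (13 - 25) - 36 = 18

2P = (25, 18)


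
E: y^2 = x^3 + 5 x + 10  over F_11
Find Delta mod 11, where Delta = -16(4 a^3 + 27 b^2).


4 a^3 + 27 b^2 = 4*5^3 + 27*10^2 = 500 + 2700 = 3200
Delta = -16 * (3200) = -51200
Delta mod 11 = 5

Delta = 5 (mod 11)


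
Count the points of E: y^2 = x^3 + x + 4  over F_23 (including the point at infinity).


For each x in F_23, count y with y^2 = x^3 + 1 x + 4 mod 23:
  x = 0: RHS = 4, y in [2, 21]  -> 2 point(s)
  x = 1: RHS = 6, y in [11, 12]  -> 2 point(s)
  x = 4: RHS = 3, y in [7, 16]  -> 2 point(s)
  x = 7: RHS = 9, y in [3, 20]  -> 2 point(s)
  x = 8: RHS = 18, y in [8, 15]  -> 2 point(s)
  x = 9: RHS = 6, y in [11, 12]  -> 2 point(s)
  x = 10: RHS = 2, y in [5, 18]  -> 2 point(s)
  x = 11: RHS = 12, y in [9, 14]  -> 2 point(s)
  x = 13: RHS = 6, y in [11, 12]  -> 2 point(s)
  x = 14: RHS = 2, y in [5, 18]  -> 2 point(s)
  x = 15: RHS = 13, y in [6, 17]  -> 2 point(s)
  x = 17: RHS = 12, y in [9, 14]  -> 2 point(s)
  x = 18: RHS = 12, y in [9, 14]  -> 2 point(s)
  x = 22: RHS = 2, y in [5, 18]  -> 2 point(s)
Affine points: 28. Add the point at infinity: total = 29.

#E(F_23) = 29


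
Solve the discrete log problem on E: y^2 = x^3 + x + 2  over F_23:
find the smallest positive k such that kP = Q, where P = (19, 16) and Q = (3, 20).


Enumerate multiples of P until we hit Q = (3, 20):
  1P = (19, 16)
  2P = (3, 20)
Match found at i = 2.

k = 2


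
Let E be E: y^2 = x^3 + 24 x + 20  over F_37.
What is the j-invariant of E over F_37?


Delta = -16(4 a^3 + 27 b^2) mod 37 = 35
-1728 * (4 a)^3 = -1728 * (4*24)^3 mod 37 = 23
j = 23 * 35^(-1) mod 37 = 7

j = 7 (mod 37)


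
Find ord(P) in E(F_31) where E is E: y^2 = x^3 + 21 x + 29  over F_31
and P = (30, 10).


Compute successive multiples of P until we hit O:
  1P = (30, 10)
  2P = (27, 6)
  3P = (24, 29)
  4P = (12, 26)
  5P = (25, 20)
  6P = (11, 14)
  7P = (28, 1)
  8P = (1, 12)
  ... (continuing to 17P)
  17P = O

ord(P) = 17


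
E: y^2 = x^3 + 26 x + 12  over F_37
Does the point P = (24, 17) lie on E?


Check whether y^2 = x^3 + 26 x + 12 (mod 37) for (x, y) = (24, 17).
LHS: y^2 = 17^2 mod 37 = 30
RHS: x^3 + 26 x + 12 = 24^3 + 26*24 + 12 mod 37 = 30
LHS = RHS

Yes, on the curve


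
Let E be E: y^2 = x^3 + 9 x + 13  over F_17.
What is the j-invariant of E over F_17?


Delta = -16(4 a^3 + 27 b^2) mod 17 = 16
-1728 * (4 a)^3 = -1728 * (4*9)^3 mod 17 = 14
j = 14 * 16^(-1) mod 17 = 3

j = 3 (mod 17)


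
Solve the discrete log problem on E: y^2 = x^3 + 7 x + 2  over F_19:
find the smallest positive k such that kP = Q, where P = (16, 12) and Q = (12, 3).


Enumerate multiples of P until we hit Q = (12, 3):
  1P = (16, 12)
  2P = (15, 10)
  3P = (11, 17)
  4P = (12, 3)
Match found at i = 4.

k = 4


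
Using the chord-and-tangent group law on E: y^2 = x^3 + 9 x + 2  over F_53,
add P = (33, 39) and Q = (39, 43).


P != Q, so use the chord formula.
s = (y2 - y1) / (x2 - x1) = (4) / (6) mod 53 = 36
x3 = s^2 - x1 - x2 mod 53 = 36^2 - 33 - 39 = 5
y3 = s (x1 - x3) - y1 mod 53 = 36 * (33 - 5) - 39 = 15

P + Q = (5, 15)


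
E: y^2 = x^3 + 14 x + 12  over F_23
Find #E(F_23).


For each x in F_23, count y with y^2 = x^3 + 14 x + 12 mod 23:
  x = 0: RHS = 12, y in [9, 14]  -> 2 point(s)
  x = 1: RHS = 4, y in [2, 21]  -> 2 point(s)
  x = 2: RHS = 2, y in [5, 18]  -> 2 point(s)
  x = 3: RHS = 12, y in [9, 14]  -> 2 point(s)
  x = 5: RHS = 0, y in [0]  -> 1 point(s)
  x = 6: RHS = 13, y in [6, 17]  -> 2 point(s)
  x = 7: RHS = 16, y in [4, 19]  -> 2 point(s)
  x = 9: RHS = 16, y in [4, 19]  -> 2 point(s)
  x = 10: RHS = 2, y in [5, 18]  -> 2 point(s)
  x = 11: RHS = 2, y in [5, 18]  -> 2 point(s)
  x = 14: RHS = 8, y in [10, 13]  -> 2 point(s)
  x = 15: RHS = 9, y in [3, 20]  -> 2 point(s)
  x = 16: RHS = 8, y in [10, 13]  -> 2 point(s)
  x = 18: RHS = 1, y in [1, 22]  -> 2 point(s)
  x = 20: RHS = 12, y in [9, 14]  -> 2 point(s)
Affine points: 29. Add the point at infinity: total = 30.

#E(F_23) = 30


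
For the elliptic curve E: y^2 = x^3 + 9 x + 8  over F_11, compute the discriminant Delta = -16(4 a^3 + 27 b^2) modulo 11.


4 a^3 + 27 b^2 = 4*9^3 + 27*8^2 = 2916 + 1728 = 4644
Delta = -16 * (4644) = -74304
Delta mod 11 = 1

Delta = 1 (mod 11)


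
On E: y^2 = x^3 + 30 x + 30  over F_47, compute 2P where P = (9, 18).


Doubling: s = (3 x1^2 + a) / (2 y1)
s = (3*9^2 + 30) / (2*18) mod 47 = 35
x3 = s^2 - 2 x1 mod 47 = 35^2 - 2*9 = 32
y3 = s (x1 - x3) - y1 mod 47 = 35 * (9 - 32) - 18 = 23

2P = (32, 23)


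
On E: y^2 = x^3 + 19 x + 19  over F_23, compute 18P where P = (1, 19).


k = 18 = 10010_2 (binary, LSB first: 01001)
Double-and-add from P = (1, 19):
  bit 0 = 0: acc unchanged = O
  bit 1 = 1: acc = O + (7, 9) = (7, 9)
  bit 2 = 0: acc unchanged = (7, 9)
  bit 3 = 0: acc unchanged = (7, 9)
  bit 4 = 1: acc = (7, 9) + (18, 11) = (14, 19)

18P = (14, 19)


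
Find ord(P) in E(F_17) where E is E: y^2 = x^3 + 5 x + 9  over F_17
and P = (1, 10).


Compute successive multiples of P until we hit O:
  1P = (1, 10)
  2P = (7, 8)
  3P = (11, 16)
  4P = (4, 12)
  5P = (3, 0)
  6P = (4, 5)
  7P = (11, 1)
  8P = (7, 9)
  ... (continuing to 10P)
  10P = O

ord(P) = 10


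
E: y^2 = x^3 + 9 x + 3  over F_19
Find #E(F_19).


For each x in F_19, count y with y^2 = x^3 + 9 x + 3 mod 19:
  x = 3: RHS = 0, y in [0]  -> 1 point(s)
  x = 6: RHS = 7, y in [8, 11]  -> 2 point(s)
  x = 8: RHS = 17, y in [6, 13]  -> 2 point(s)
  x = 14: RHS = 4, y in [2, 17]  -> 2 point(s)
  x = 15: RHS = 17, y in [6, 13]  -> 2 point(s)
  x = 16: RHS = 6, y in [5, 14]  -> 2 point(s)
Affine points: 11. Add the point at infinity: total = 12.

#E(F_19) = 12


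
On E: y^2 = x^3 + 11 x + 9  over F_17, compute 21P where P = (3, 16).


k = 21 = 10101_2 (binary, LSB first: 10101)
Double-and-add from P = (3, 16):
  bit 0 = 1: acc = O + (3, 16) = (3, 16)
  bit 1 = 0: acc unchanged = (3, 16)
  bit 2 = 1: acc = (3, 16) + (6, 6) = (4, 10)
  bit 3 = 0: acc unchanged = (4, 10)
  bit 4 = 1: acc = (4, 10) + (5, 6) = (7, 2)

21P = (7, 2)


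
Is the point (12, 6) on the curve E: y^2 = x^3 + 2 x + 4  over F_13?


Check whether y^2 = x^3 + 2 x + 4 (mod 13) for (x, y) = (12, 6).
LHS: y^2 = 6^2 mod 13 = 10
RHS: x^3 + 2 x + 4 = 12^3 + 2*12 + 4 mod 13 = 1
LHS != RHS

No, not on the curve


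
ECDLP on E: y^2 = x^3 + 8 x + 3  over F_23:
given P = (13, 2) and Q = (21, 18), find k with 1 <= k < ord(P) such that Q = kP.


Enumerate multiples of P until we hit Q = (21, 18):
  1P = (13, 2)
  2P = (15, 5)
  3P = (3, 13)
  4P = (2, 2)
  5P = (8, 21)
  6P = (10, 5)
  7P = (1, 9)
  8P = (21, 18)
Match found at i = 8.

k = 8


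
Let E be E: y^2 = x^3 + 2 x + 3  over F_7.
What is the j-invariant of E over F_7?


Delta = -16(4 a^3 + 27 b^2) mod 7 = 3
-1728 * (4 a)^3 = -1728 * (4*2)^3 mod 7 = 1
j = 1 * 3^(-1) mod 7 = 5

j = 5 (mod 7)


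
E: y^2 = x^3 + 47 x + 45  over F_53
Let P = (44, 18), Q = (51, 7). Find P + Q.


P != Q, so use the chord formula.
s = (y2 - y1) / (x2 - x1) = (42) / (7) mod 53 = 6
x3 = s^2 - x1 - x2 mod 53 = 6^2 - 44 - 51 = 47
y3 = s (x1 - x3) - y1 mod 53 = 6 * (44 - 47) - 18 = 17

P + Q = (47, 17)


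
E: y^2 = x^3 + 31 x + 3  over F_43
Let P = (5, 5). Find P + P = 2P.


Doubling: s = (3 x1^2 + a) / (2 y1)
s = (3*5^2 + 31) / (2*5) mod 43 = 2
x3 = s^2 - 2 x1 mod 43 = 2^2 - 2*5 = 37
y3 = s (x1 - x3) - y1 mod 43 = 2 * (5 - 37) - 5 = 17

2P = (37, 17)


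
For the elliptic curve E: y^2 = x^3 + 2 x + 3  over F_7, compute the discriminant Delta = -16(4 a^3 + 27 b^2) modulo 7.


4 a^3 + 27 b^2 = 4*2^3 + 27*3^2 = 32 + 243 = 275
Delta = -16 * (275) = -4400
Delta mod 7 = 3

Delta = 3 (mod 7)


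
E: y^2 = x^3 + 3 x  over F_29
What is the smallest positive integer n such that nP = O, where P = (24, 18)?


Compute successive multiples of P until we hit O:
  1P = (24, 18)
  2P = (1, 27)
  3P = (28, 5)
  4P = (22, 19)
  5P = (5, 16)
  6P = (7, 25)
  7P = (7, 4)
  8P = (5, 13)
  ... (continuing to 13P)
  13P = O

ord(P) = 13


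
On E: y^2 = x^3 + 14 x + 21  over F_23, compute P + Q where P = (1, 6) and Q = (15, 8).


P != Q, so use the chord formula.
s = (y2 - y1) / (x2 - x1) = (2) / (14) mod 23 = 10
x3 = s^2 - x1 - x2 mod 23 = 10^2 - 1 - 15 = 15
y3 = s (x1 - x3) - y1 mod 23 = 10 * (1 - 15) - 6 = 15

P + Q = (15, 15)


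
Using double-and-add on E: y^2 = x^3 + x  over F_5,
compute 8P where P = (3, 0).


k = 8 = 1000_2 (binary, LSB first: 0001)
Double-and-add from P = (3, 0):
  bit 0 = 0: acc unchanged = O
  bit 1 = 0: acc unchanged = O
  bit 2 = 0: acc unchanged = O
  bit 3 = 1: acc = O + O = O

8P = O


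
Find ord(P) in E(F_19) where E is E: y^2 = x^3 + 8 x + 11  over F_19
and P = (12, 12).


Compute successive multiples of P until we hit O:
  1P = (12, 12)
  2P = (6, 3)
  3P = (8, 13)
  4P = (5, 10)
  5P = (11, 10)
  6P = (0, 12)
  7P = (7, 7)
  8P = (1, 18)
  ... (continuing to 27P)
  27P = O

ord(P) = 27


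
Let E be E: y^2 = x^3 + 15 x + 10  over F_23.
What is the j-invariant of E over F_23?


Delta = -16(4 a^3 + 27 b^2) mod 23 = 10
-1728 * (4 a)^3 = -1728 * (4*15)^3 mod 23 = 2
j = 2 * 10^(-1) mod 23 = 14

j = 14 (mod 23)


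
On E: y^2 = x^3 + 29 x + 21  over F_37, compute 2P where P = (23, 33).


Doubling: s = (3 x1^2 + a) / (2 y1)
s = (3*23^2 + 29) / (2*33) mod 37 = 20
x3 = s^2 - 2 x1 mod 37 = 20^2 - 2*23 = 21
y3 = s (x1 - x3) - y1 mod 37 = 20 * (23 - 21) - 33 = 7

2P = (21, 7)


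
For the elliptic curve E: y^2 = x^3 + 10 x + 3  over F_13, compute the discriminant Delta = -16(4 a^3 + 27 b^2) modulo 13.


4 a^3 + 27 b^2 = 4*10^3 + 27*3^2 = 4000 + 243 = 4243
Delta = -16 * (4243) = -67888
Delta mod 13 = 11

Delta = 11 (mod 13)


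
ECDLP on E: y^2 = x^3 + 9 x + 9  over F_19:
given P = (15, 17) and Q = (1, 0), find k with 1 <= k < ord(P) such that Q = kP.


Enumerate multiples of P until we hit Q = (1, 0):
  1P = (15, 17)
  2P = (8, 2)
  3P = (13, 9)
  4P = (7, 15)
  5P = (3, 5)
  6P = (2, 15)
  7P = (0, 16)
  8P = (10, 15)
  9P = (1, 0)
Match found at i = 9.

k = 9


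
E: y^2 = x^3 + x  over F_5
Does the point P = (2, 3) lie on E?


Check whether y^2 = x^3 + 1 x + 0 (mod 5) for (x, y) = (2, 3).
LHS: y^2 = 3^2 mod 5 = 4
RHS: x^3 + 1 x + 0 = 2^3 + 1*2 + 0 mod 5 = 0
LHS != RHS

No, not on the curve


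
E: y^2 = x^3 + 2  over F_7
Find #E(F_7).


For each x in F_7, count y with y^2 = x^3 + 0 x + 2 mod 7:
  x = 0: RHS = 2, y in [3, 4]  -> 2 point(s)
  x = 3: RHS = 1, y in [1, 6]  -> 2 point(s)
  x = 5: RHS = 1, y in [1, 6]  -> 2 point(s)
  x = 6: RHS = 1, y in [1, 6]  -> 2 point(s)
Affine points: 8. Add the point at infinity: total = 9.

#E(F_7) = 9


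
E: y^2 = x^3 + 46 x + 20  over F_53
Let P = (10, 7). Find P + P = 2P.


Doubling: s = (3 x1^2 + a) / (2 y1)
s = (3*10^2 + 46) / (2*7) mod 53 = 2
x3 = s^2 - 2 x1 mod 53 = 2^2 - 2*10 = 37
y3 = s (x1 - x3) - y1 mod 53 = 2 * (10 - 37) - 7 = 45

2P = (37, 45)


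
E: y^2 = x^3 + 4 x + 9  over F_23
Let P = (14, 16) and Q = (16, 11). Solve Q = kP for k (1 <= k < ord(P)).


Enumerate multiples of P until we hit Q = (16, 11):
  1P = (14, 16)
  2P = (21, 4)
  3P = (13, 2)
  4P = (8, 22)
  5P = (2, 18)
  6P = (0, 20)
  7P = (18, 18)
  8P = (20, 4)
  9P = (16, 11)
Match found at i = 9.

k = 9


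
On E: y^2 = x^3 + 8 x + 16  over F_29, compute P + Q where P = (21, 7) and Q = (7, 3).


P != Q, so use the chord formula.
s = (y2 - y1) / (x2 - x1) = (25) / (15) mod 29 = 21
x3 = s^2 - x1 - x2 mod 29 = 21^2 - 21 - 7 = 7
y3 = s (x1 - x3) - y1 mod 29 = 21 * (21 - 7) - 7 = 26

P + Q = (7, 26)


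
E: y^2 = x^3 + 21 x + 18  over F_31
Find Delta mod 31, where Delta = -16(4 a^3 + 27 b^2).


4 a^3 + 27 b^2 = 4*21^3 + 27*18^2 = 37044 + 8748 = 45792
Delta = -16 * (45792) = -732672
Delta mod 31 = 13

Delta = 13 (mod 31)


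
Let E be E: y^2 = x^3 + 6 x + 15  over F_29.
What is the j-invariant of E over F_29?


Delta = -16(4 a^3 + 27 b^2) mod 29 = 17
-1728 * (4 a)^3 = -1728 * (4*6)^3 mod 29 = 8
j = 8 * 17^(-1) mod 29 = 9

j = 9 (mod 29)


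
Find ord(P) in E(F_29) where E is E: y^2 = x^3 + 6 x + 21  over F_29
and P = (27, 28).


Compute successive multiples of P until we hit O:
  1P = (27, 28)
  2P = (27, 1)
  3P = O

ord(P) = 3


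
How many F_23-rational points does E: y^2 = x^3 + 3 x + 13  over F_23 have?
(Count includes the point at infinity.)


For each x in F_23, count y with y^2 = x^3 + 3 x + 13 mod 23:
  x = 0: RHS = 13, y in [6, 17]  -> 2 point(s)
  x = 2: RHS = 4, y in [2, 21]  -> 2 point(s)
  x = 3: RHS = 3, y in [7, 16]  -> 2 point(s)
  x = 7: RHS = 9, y in [3, 20]  -> 2 point(s)
  x = 10: RHS = 8, y in [10, 13]  -> 2 point(s)
  x = 12: RHS = 6, y in [11, 12]  -> 2 point(s)
  x = 13: RHS = 18, y in [8, 15]  -> 2 point(s)
  x = 14: RHS = 16, y in [4, 19]  -> 2 point(s)
  x = 15: RHS = 6, y in [11, 12]  -> 2 point(s)
  x = 17: RHS = 9, y in [3, 20]  -> 2 point(s)
  x = 19: RHS = 6, y in [11, 12]  -> 2 point(s)
  x = 20: RHS = 0, y in [0]  -> 1 point(s)
  x = 22: RHS = 9, y in [3, 20]  -> 2 point(s)
Affine points: 25. Add the point at infinity: total = 26.

#E(F_23) = 26


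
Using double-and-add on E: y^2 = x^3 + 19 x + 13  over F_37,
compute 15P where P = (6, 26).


k = 15 = 1111_2 (binary, LSB first: 1111)
Double-and-add from P = (6, 26):
  bit 0 = 1: acc = O + (6, 26) = (6, 26)
  bit 1 = 1: acc = (6, 26) + (24, 14) = (28, 1)
  bit 2 = 1: acc = (28, 1) + (14, 10) = (36, 20)
  bit 3 = 1: acc = (36, 20) + (35, 2) = (31, 33)

15P = (31, 33)


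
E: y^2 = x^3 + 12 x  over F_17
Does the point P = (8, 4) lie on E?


Check whether y^2 = x^3 + 12 x + 0 (mod 17) for (x, y) = (8, 4).
LHS: y^2 = 4^2 mod 17 = 16
RHS: x^3 + 12 x + 0 = 8^3 + 12*8 + 0 mod 17 = 13
LHS != RHS

No, not on the curve


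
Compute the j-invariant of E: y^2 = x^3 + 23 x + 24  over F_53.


Delta = -16(4 a^3 + 27 b^2) mod 53 = 44
-1728 * (4 a)^3 = -1728 * (4*23)^3 mod 53 = 40
j = 40 * 44^(-1) mod 53 = 25

j = 25 (mod 53)


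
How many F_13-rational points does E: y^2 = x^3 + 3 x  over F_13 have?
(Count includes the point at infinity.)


For each x in F_13, count y with y^2 = x^3 + 3 x + 0 mod 13:
  x = 0: RHS = 0, y in [0]  -> 1 point(s)
  x = 1: RHS = 4, y in [2, 11]  -> 2 point(s)
  x = 2: RHS = 1, y in [1, 12]  -> 2 point(s)
  x = 3: RHS = 10, y in [6, 7]  -> 2 point(s)
  x = 5: RHS = 10, y in [6, 7]  -> 2 point(s)
  x = 6: RHS = 0, y in [0]  -> 1 point(s)
  x = 7: RHS = 0, y in [0]  -> 1 point(s)
  x = 8: RHS = 3, y in [4, 9]  -> 2 point(s)
  x = 10: RHS = 3, y in [4, 9]  -> 2 point(s)
  x = 11: RHS = 12, y in [5, 8]  -> 2 point(s)
  x = 12: RHS = 9, y in [3, 10]  -> 2 point(s)
Affine points: 19. Add the point at infinity: total = 20.

#E(F_13) = 20


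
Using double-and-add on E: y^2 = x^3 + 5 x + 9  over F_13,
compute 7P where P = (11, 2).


k = 7 = 111_2 (binary, LSB first: 111)
Double-and-add from P = (11, 2):
  bit 0 = 1: acc = O + (11, 2) = (11, 2)
  bit 1 = 1: acc = (11, 2) + (5, 4) = (0, 3)
  bit 2 = 1: acc = (0, 3) + (12, 4) = (2, 12)

7P = (2, 12)


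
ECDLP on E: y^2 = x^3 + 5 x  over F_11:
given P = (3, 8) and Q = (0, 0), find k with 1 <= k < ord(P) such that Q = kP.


Enumerate multiples of P until we hit Q = (0, 0):
  1P = (3, 8)
  2P = (9, 2)
  3P = (0, 0)
Match found at i = 3.

k = 3


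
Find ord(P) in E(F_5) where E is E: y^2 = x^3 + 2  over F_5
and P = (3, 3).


Compute successive multiples of P until we hit O:
  1P = (3, 3)
  2P = (3, 2)
  3P = O

ord(P) = 3


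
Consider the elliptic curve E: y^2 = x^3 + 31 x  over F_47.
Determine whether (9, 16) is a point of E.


Check whether y^2 = x^3 + 31 x + 0 (mod 47) for (x, y) = (9, 16).
LHS: y^2 = 16^2 mod 47 = 21
RHS: x^3 + 31 x + 0 = 9^3 + 31*9 + 0 mod 47 = 21
LHS = RHS

Yes, on the curve


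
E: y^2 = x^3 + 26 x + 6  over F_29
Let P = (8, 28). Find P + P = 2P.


Doubling: s = (3 x1^2 + a) / (2 y1)
s = (3*8^2 + 26) / (2*28) mod 29 = 7
x3 = s^2 - 2 x1 mod 29 = 7^2 - 2*8 = 4
y3 = s (x1 - x3) - y1 mod 29 = 7 * (8 - 4) - 28 = 0

2P = (4, 0)


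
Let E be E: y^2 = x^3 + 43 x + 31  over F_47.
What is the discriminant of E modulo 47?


4 a^3 + 27 b^2 = 4*43^3 + 27*31^2 = 318028 + 25947 = 343975
Delta = -16 * (343975) = -5503600
Delta mod 47 = 6

Delta = 6 (mod 47)


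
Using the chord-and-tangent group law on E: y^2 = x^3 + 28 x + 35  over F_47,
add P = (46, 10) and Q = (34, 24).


P != Q, so use the chord formula.
s = (y2 - y1) / (x2 - x1) = (14) / (35) mod 47 = 38
x3 = s^2 - x1 - x2 mod 47 = 38^2 - 46 - 34 = 1
y3 = s (x1 - x3) - y1 mod 47 = 38 * (46 - 1) - 10 = 8

P + Q = (1, 8)


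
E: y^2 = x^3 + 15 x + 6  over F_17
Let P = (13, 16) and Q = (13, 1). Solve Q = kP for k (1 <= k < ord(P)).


Enumerate multiples of P until we hit Q = (13, 1):
  1P = (13, 16)
  2P = (10, 0)
  3P = (13, 1)
Match found at i = 3.

k = 3


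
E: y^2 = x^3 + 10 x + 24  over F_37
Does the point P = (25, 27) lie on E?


Check whether y^2 = x^3 + 10 x + 24 (mod 37) for (x, y) = (25, 27).
LHS: y^2 = 27^2 mod 37 = 26
RHS: x^3 + 10 x + 24 = 25^3 + 10*25 + 24 mod 37 = 26
LHS = RHS

Yes, on the curve


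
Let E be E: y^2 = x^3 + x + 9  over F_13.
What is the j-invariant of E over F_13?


Delta = -16(4 a^3 + 27 b^2) mod 13 = 5
-1728 * (4 a)^3 = -1728 * (4*1)^3 mod 13 = 12
j = 12 * 5^(-1) mod 13 = 5

j = 5 (mod 13)


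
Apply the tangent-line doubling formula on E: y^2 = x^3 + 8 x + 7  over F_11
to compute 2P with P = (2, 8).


Doubling: s = (3 x1^2 + a) / (2 y1)
s = (3*2^2 + 8) / (2*8) mod 11 = 4
x3 = s^2 - 2 x1 mod 11 = 4^2 - 2*2 = 1
y3 = s (x1 - x3) - y1 mod 11 = 4 * (2 - 1) - 8 = 7

2P = (1, 7)


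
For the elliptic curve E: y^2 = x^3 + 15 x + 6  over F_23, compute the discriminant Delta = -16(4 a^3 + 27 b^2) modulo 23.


4 a^3 + 27 b^2 = 4*15^3 + 27*6^2 = 13500 + 972 = 14472
Delta = -16 * (14472) = -231552
Delta mod 23 = 12

Delta = 12 (mod 23)


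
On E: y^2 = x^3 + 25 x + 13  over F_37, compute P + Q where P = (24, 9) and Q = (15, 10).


P != Q, so use the chord formula.
s = (y2 - y1) / (x2 - x1) = (1) / (28) mod 37 = 4
x3 = s^2 - x1 - x2 mod 37 = 4^2 - 24 - 15 = 14
y3 = s (x1 - x3) - y1 mod 37 = 4 * (24 - 14) - 9 = 31

P + Q = (14, 31)


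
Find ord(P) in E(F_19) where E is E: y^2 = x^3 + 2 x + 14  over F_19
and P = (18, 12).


Compute successive multiples of P until we hit O:
  1P = (18, 12)
  2P = (3, 3)
  3P = (9, 1)
  4P = (1, 13)
  5P = (5, 4)
  6P = (2, 11)
  7P = (16, 0)
  8P = (2, 8)
  ... (continuing to 14P)
  14P = O

ord(P) = 14


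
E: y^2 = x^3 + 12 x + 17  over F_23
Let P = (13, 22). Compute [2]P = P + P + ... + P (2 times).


k = 2 = 10_2 (binary, LSB first: 01)
Double-and-add from P = (13, 22):
  bit 0 = 0: acc unchanged = O
  bit 1 = 1: acc = O + (22, 2) = (22, 2)

2P = (22, 2)


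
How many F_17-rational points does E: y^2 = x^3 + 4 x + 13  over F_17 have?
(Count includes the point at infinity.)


For each x in F_17, count y with y^2 = x^3 + 4 x + 13 mod 17:
  x = 0: RHS = 13, y in [8, 9]  -> 2 point(s)
  x = 1: RHS = 1, y in [1, 16]  -> 2 point(s)
  x = 3: RHS = 1, y in [1, 16]  -> 2 point(s)
  x = 4: RHS = 8, y in [5, 12]  -> 2 point(s)
  x = 6: RHS = 15, y in [7, 10]  -> 2 point(s)
  x = 8: RHS = 13, y in [8, 9]  -> 2 point(s)
  x = 9: RHS = 13, y in [8, 9]  -> 2 point(s)
  x = 10: RHS = 16, y in [4, 13]  -> 2 point(s)
  x = 12: RHS = 4, y in [2, 15]  -> 2 point(s)
  x = 13: RHS = 1, y in [1, 16]  -> 2 point(s)
  x = 14: RHS = 8, y in [5, 12]  -> 2 point(s)
  x = 16: RHS = 8, y in [5, 12]  -> 2 point(s)
Affine points: 24. Add the point at infinity: total = 25.

#E(F_17) = 25


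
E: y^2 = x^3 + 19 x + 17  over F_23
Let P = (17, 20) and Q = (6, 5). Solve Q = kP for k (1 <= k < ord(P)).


Enumerate multiples of P until we hit Q = (6, 5):
  1P = (17, 20)
  2P = (16, 1)
  3P = (6, 5)
Match found at i = 3.

k = 3


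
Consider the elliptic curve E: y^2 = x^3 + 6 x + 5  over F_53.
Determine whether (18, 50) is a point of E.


Check whether y^2 = x^3 + 6 x + 5 (mod 53) for (x, y) = (18, 50).
LHS: y^2 = 50^2 mod 53 = 9
RHS: x^3 + 6 x + 5 = 18^3 + 6*18 + 5 mod 53 = 9
LHS = RHS

Yes, on the curve


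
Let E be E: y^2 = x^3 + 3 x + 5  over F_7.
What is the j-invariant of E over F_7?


Delta = -16(4 a^3 + 27 b^2) mod 7 = 2
-1728 * (4 a)^3 = -1728 * (4*3)^3 mod 7 = 6
j = 6 * 2^(-1) mod 7 = 3

j = 3 (mod 7)


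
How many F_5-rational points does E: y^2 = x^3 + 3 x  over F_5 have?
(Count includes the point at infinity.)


For each x in F_5, count y with y^2 = x^3 + 3 x + 0 mod 5:
  x = 0: RHS = 0, y in [0]  -> 1 point(s)
  x = 1: RHS = 4, y in [2, 3]  -> 2 point(s)
  x = 2: RHS = 4, y in [2, 3]  -> 2 point(s)
  x = 3: RHS = 1, y in [1, 4]  -> 2 point(s)
  x = 4: RHS = 1, y in [1, 4]  -> 2 point(s)
Affine points: 9. Add the point at infinity: total = 10.

#E(F_5) = 10


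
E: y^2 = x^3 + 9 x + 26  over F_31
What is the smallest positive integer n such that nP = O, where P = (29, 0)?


Compute successive multiples of P until we hit O:
  1P = (29, 0)
  2P = O

ord(P) = 2


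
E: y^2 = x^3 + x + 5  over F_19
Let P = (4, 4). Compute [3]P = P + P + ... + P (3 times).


k = 3 = 11_2 (binary, LSB first: 11)
Double-and-add from P = (4, 4):
  bit 0 = 1: acc = O + (4, 4) = (4, 4)
  bit 1 = 1: acc = (4, 4) + (12, 4) = (3, 15)

3P = (3, 15)


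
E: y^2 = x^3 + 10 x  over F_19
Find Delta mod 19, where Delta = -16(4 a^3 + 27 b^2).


4 a^3 + 27 b^2 = 4*10^3 + 27*0^2 = 4000 + 0 = 4000
Delta = -16 * (4000) = -64000
Delta mod 19 = 11

Delta = 11 (mod 19)


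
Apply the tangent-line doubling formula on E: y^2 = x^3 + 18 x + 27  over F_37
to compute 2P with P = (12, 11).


Doubling: s = (3 x1^2 + a) / (2 y1)
s = (3*12^2 + 18) / (2*11) mod 37 = 7
x3 = s^2 - 2 x1 mod 37 = 7^2 - 2*12 = 25
y3 = s (x1 - x3) - y1 mod 37 = 7 * (12 - 25) - 11 = 9

2P = (25, 9)


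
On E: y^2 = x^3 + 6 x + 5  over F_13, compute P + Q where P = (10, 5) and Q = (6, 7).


P != Q, so use the chord formula.
s = (y2 - y1) / (x2 - x1) = (2) / (9) mod 13 = 6
x3 = s^2 - x1 - x2 mod 13 = 6^2 - 10 - 6 = 7
y3 = s (x1 - x3) - y1 mod 13 = 6 * (10 - 7) - 5 = 0

P + Q = (7, 0)


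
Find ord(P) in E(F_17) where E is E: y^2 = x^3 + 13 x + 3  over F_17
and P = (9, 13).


Compute successive multiples of P until we hit O:
  1P = (9, 13)
  2P = (3, 16)
  3P = (1, 0)
  4P = (3, 1)
  5P = (9, 4)
  6P = O

ord(P) = 6


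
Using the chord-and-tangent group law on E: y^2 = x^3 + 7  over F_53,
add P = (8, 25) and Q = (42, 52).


P != Q, so use the chord formula.
s = (y2 - y1) / (x2 - x1) = (27) / (34) mod 53 = 46
x3 = s^2 - x1 - x2 mod 53 = 46^2 - 8 - 42 = 52
y3 = s (x1 - x3) - y1 mod 53 = 46 * (8 - 52) - 25 = 18

P + Q = (52, 18)


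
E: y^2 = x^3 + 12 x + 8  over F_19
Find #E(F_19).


For each x in F_19, count y with y^2 = x^3 + 12 x + 8 mod 19:
  x = 4: RHS = 6, y in [5, 14]  -> 2 point(s)
  x = 6: RHS = 11, y in [7, 12]  -> 2 point(s)
  x = 7: RHS = 17, y in [6, 13]  -> 2 point(s)
  x = 9: RHS = 9, y in [3, 16]  -> 2 point(s)
  x = 10: RHS = 7, y in [8, 11]  -> 2 point(s)
  x = 13: RHS = 5, y in [9, 10]  -> 2 point(s)
Affine points: 12. Add the point at infinity: total = 13.

#E(F_19) = 13


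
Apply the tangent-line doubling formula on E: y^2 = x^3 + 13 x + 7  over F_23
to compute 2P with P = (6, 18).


Doubling: s = (3 x1^2 + a) / (2 y1)
s = (3*6^2 + 13) / (2*18) mod 23 = 4
x3 = s^2 - 2 x1 mod 23 = 4^2 - 2*6 = 4
y3 = s (x1 - x3) - y1 mod 23 = 4 * (6 - 4) - 18 = 13

2P = (4, 13)


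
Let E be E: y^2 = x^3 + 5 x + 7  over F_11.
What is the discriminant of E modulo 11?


4 a^3 + 27 b^2 = 4*5^3 + 27*7^2 = 500 + 1323 = 1823
Delta = -16 * (1823) = -29168
Delta mod 11 = 4

Delta = 4 (mod 11)


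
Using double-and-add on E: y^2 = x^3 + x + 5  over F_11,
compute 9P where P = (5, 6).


k = 9 = 1001_2 (binary, LSB first: 1001)
Double-and-add from P = (5, 6):
  bit 0 = 1: acc = O + (5, 6) = (5, 6)
  bit 1 = 0: acc unchanged = (5, 6)
  bit 2 = 0: acc unchanged = (5, 6)
  bit 3 = 1: acc = (5, 6) + (7, 5) = (2, 9)

9P = (2, 9)


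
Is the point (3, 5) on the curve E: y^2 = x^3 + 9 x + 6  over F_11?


Check whether y^2 = x^3 + 9 x + 6 (mod 11) for (x, y) = (3, 5).
LHS: y^2 = 5^2 mod 11 = 3
RHS: x^3 + 9 x + 6 = 3^3 + 9*3 + 6 mod 11 = 5
LHS != RHS

No, not on the curve


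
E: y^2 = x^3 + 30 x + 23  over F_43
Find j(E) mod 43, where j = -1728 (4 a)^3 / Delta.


Delta = -16(4 a^3 + 27 b^2) mod 43 = 15
-1728 * (4 a)^3 = -1728 * (4*30)^3 mod 43 = 27
j = 27 * 15^(-1) mod 43 = 19

j = 19 (mod 43)


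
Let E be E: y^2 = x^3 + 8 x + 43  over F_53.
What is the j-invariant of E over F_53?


Delta = -16(4 a^3 + 27 b^2) mod 53 = 34
-1728 * (4 a)^3 = -1728 * (4*8)^3 mod 53 = 29
j = 29 * 34^(-1) mod 53 = 18

j = 18 (mod 53)


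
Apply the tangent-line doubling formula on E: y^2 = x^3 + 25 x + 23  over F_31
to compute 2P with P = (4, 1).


Doubling: s = (3 x1^2 + a) / (2 y1)
s = (3*4^2 + 25) / (2*1) mod 31 = 21
x3 = s^2 - 2 x1 mod 31 = 21^2 - 2*4 = 30
y3 = s (x1 - x3) - y1 mod 31 = 21 * (4 - 30) - 1 = 11

2P = (30, 11)


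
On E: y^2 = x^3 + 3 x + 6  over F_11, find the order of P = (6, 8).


Compute successive multiples of P until we hit O:
  1P = (6, 8)
  2P = (3, 8)
  3P = (2, 3)
  4P = (8, 6)
  5P = (9, 6)
  6P = (5, 6)
  7P = (4, 7)
  8P = (4, 4)
  ... (continuing to 15P)
  15P = O

ord(P) = 15


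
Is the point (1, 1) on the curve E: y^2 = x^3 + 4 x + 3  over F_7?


Check whether y^2 = x^3 + 4 x + 3 (mod 7) for (x, y) = (1, 1).
LHS: y^2 = 1^2 mod 7 = 1
RHS: x^3 + 4 x + 3 = 1^3 + 4*1 + 3 mod 7 = 1
LHS = RHS

Yes, on the curve


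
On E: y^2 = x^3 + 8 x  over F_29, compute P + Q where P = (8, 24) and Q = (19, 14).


P != Q, so use the chord formula.
s = (y2 - y1) / (x2 - x1) = (19) / (11) mod 29 = 7
x3 = s^2 - x1 - x2 mod 29 = 7^2 - 8 - 19 = 22
y3 = s (x1 - x3) - y1 mod 29 = 7 * (8 - 22) - 24 = 23

P + Q = (22, 23)


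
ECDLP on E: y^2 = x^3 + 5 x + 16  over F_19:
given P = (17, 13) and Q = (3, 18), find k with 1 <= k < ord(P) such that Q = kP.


Enumerate multiples of P until we hit Q = (3, 18):
  1P = (17, 13)
  2P = (13, 13)
  3P = (8, 6)
  4P = (0, 15)
  5P = (3, 1)
  6P = (4, 9)
  7P = (9, 7)
  8P = (9, 12)
  9P = (4, 10)
  10P = (3, 18)
Match found at i = 10.

k = 10


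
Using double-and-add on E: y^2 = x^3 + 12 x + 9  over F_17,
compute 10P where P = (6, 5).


k = 10 = 1010_2 (binary, LSB first: 0101)
Double-and-add from P = (6, 5):
  bit 0 = 0: acc unchanged = O
  bit 1 = 1: acc = O + (13, 13) = (13, 13)
  bit 2 = 0: acc unchanged = (13, 13)
  bit 3 = 1: acc = (13, 13) + (16, 9) = (3, 2)

10P = (3, 2)


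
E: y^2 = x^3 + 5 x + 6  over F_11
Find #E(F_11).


For each x in F_11, count y with y^2 = x^3 + 5 x + 6 mod 11:
  x = 1: RHS = 1, y in [1, 10]  -> 2 point(s)
  x = 3: RHS = 4, y in [2, 9]  -> 2 point(s)
  x = 10: RHS = 0, y in [0]  -> 1 point(s)
Affine points: 5. Add the point at infinity: total = 6.

#E(F_11) = 6


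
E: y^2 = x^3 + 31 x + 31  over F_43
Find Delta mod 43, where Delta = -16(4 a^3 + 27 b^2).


4 a^3 + 27 b^2 = 4*31^3 + 27*31^2 = 119164 + 25947 = 145111
Delta = -16 * (145111) = -2321776
Delta mod 43 = 9

Delta = 9 (mod 43)


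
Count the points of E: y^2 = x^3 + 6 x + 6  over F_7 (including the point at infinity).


For each x in F_7, count y with y^2 = x^3 + 6 x + 6 mod 7:
  x = 3: RHS = 2, y in [3, 4]  -> 2 point(s)
  x = 5: RHS = 0, y in [0]  -> 1 point(s)
Affine points: 3. Add the point at infinity: total = 4.

#E(F_7) = 4


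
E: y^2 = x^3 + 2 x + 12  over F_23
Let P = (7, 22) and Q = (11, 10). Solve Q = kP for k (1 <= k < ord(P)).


Enumerate multiples of P until we hit Q = (11, 10):
  1P = (7, 22)
  2P = (22, 3)
  3P = (0, 9)
  4P = (11, 10)
Match found at i = 4.

k = 4


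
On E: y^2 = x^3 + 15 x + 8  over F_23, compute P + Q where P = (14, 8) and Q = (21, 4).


P != Q, so use the chord formula.
s = (y2 - y1) / (x2 - x1) = (19) / (7) mod 23 = 6
x3 = s^2 - x1 - x2 mod 23 = 6^2 - 14 - 21 = 1
y3 = s (x1 - x3) - y1 mod 23 = 6 * (14 - 1) - 8 = 1

P + Q = (1, 1)


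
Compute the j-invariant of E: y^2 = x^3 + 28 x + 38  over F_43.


Delta = -16(4 a^3 + 27 b^2) mod 43 = 4
-1728 * (4 a)^3 = -1728 * (4*28)^3 mod 43 = 2
j = 2 * 4^(-1) mod 43 = 22

j = 22 (mod 43)


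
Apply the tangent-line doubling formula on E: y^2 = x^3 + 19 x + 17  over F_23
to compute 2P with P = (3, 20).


Doubling: s = (3 x1^2 + a) / (2 y1)
s = (3*3^2 + 19) / (2*20) mod 23 = 0
x3 = s^2 - 2 x1 mod 23 = 0^2 - 2*3 = 17
y3 = s (x1 - x3) - y1 mod 23 = 0 * (3 - 17) - 20 = 3

2P = (17, 3)


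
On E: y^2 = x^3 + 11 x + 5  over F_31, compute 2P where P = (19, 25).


k = 2 = 10_2 (binary, LSB first: 01)
Double-and-add from P = (19, 25):
  bit 0 = 0: acc unchanged = O
  bit 1 = 1: acc = O + (11, 0) = (11, 0)

2P = (11, 0)


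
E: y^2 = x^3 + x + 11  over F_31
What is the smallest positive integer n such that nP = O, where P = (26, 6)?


Compute successive multiples of P until we hit O:
  1P = (26, 6)
  2P = (26, 25)
  3P = O

ord(P) = 3


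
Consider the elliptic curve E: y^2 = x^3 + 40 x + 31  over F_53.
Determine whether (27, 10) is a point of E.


Check whether y^2 = x^3 + 40 x + 31 (mod 53) for (x, y) = (27, 10).
LHS: y^2 = 10^2 mod 53 = 47
RHS: x^3 + 40 x + 31 = 27^3 + 40*27 + 31 mod 53 = 18
LHS != RHS

No, not on the curve


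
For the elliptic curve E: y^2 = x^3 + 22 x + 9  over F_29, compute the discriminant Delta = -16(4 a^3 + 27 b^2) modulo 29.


4 a^3 + 27 b^2 = 4*22^3 + 27*9^2 = 42592 + 2187 = 44779
Delta = -16 * (44779) = -716464
Delta mod 29 = 10

Delta = 10 (mod 29)


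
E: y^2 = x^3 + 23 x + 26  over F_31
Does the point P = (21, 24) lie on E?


Check whether y^2 = x^3 + 23 x + 26 (mod 31) for (x, y) = (21, 24).
LHS: y^2 = 24^2 mod 31 = 18
RHS: x^3 + 23 x + 26 = 21^3 + 23*21 + 26 mod 31 = 5
LHS != RHS

No, not on the curve


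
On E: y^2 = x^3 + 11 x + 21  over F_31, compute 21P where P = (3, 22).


k = 21 = 10101_2 (binary, LSB first: 10101)
Double-and-add from P = (3, 22):
  bit 0 = 1: acc = O + (3, 22) = (3, 22)
  bit 1 = 0: acc unchanged = (3, 22)
  bit 2 = 1: acc = (3, 22) + (23, 17) = (7, 10)
  bit 3 = 0: acc unchanged = (7, 10)
  bit 4 = 1: acc = (7, 10) + (1, 8) = (30, 3)

21P = (30, 3)


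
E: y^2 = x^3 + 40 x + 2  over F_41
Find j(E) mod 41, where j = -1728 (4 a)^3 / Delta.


Delta = -16(4 a^3 + 27 b^2) mod 41 = 17
-1728 * (4 a)^3 = -1728 * (4*40)^3 mod 41 = 15
j = 15 * 17^(-1) mod 41 = 25

j = 25 (mod 41)


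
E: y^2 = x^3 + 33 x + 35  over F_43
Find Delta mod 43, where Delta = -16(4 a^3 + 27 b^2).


4 a^3 + 27 b^2 = 4*33^3 + 27*35^2 = 143748 + 33075 = 176823
Delta = -16 * (176823) = -2829168
Delta mod 43 = 17

Delta = 17 (mod 43)


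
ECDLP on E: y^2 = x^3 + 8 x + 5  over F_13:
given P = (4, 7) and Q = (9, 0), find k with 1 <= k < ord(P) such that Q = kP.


Enumerate multiples of P until we hit Q = (9, 0):
  1P = (4, 7)
  2P = (8, 3)
  3P = (2, 4)
  4P = (6, 3)
  5P = (7, 12)
  6P = (12, 10)
  7P = (1, 12)
  8P = (5, 12)
  9P = (3, 11)
  10P = (9, 0)
Match found at i = 10.

k = 10


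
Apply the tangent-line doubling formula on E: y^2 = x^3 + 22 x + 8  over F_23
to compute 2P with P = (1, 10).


Doubling: s = (3 x1^2 + a) / (2 y1)
s = (3*1^2 + 22) / (2*10) mod 23 = 7
x3 = s^2 - 2 x1 mod 23 = 7^2 - 2*1 = 1
y3 = s (x1 - x3) - y1 mod 23 = 7 * (1 - 1) - 10 = 13

2P = (1, 13)


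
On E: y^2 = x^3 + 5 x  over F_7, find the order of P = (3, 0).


Compute successive multiples of P until we hit O:
  1P = (3, 0)
  2P = O

ord(P) = 2


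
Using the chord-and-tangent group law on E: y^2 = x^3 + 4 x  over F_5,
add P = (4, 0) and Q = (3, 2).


P != Q, so use the chord formula.
s = (y2 - y1) / (x2 - x1) = (2) / (4) mod 5 = 3
x3 = s^2 - x1 - x2 mod 5 = 3^2 - 4 - 3 = 2
y3 = s (x1 - x3) - y1 mod 5 = 3 * (4 - 2) - 0 = 1

P + Q = (2, 1)


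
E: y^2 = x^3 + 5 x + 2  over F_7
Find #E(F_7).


For each x in F_7, count y with y^2 = x^3 + 5 x + 2 mod 7:
  x = 0: RHS = 2, y in [3, 4]  -> 2 point(s)
  x = 1: RHS = 1, y in [1, 6]  -> 2 point(s)
  x = 3: RHS = 2, y in [3, 4]  -> 2 point(s)
  x = 4: RHS = 2, y in [3, 4]  -> 2 point(s)
Affine points: 8. Add the point at infinity: total = 9.

#E(F_7) = 9


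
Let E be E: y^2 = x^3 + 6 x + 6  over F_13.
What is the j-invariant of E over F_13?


Delta = -16(4 a^3 + 27 b^2) mod 13 = 4
-1728 * (4 a)^3 = -1728 * (4*6)^3 mod 13 = 5
j = 5 * 4^(-1) mod 13 = 11

j = 11 (mod 13)


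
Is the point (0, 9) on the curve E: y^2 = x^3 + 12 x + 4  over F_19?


Check whether y^2 = x^3 + 12 x + 4 (mod 19) for (x, y) = (0, 9).
LHS: y^2 = 9^2 mod 19 = 5
RHS: x^3 + 12 x + 4 = 0^3 + 12*0 + 4 mod 19 = 4
LHS != RHS

No, not on the curve


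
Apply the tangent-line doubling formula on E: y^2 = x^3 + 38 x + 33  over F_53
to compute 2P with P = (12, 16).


Doubling: s = (3 x1^2 + a) / (2 y1)
s = (3*12^2 + 38) / (2*16) mod 53 = 18
x3 = s^2 - 2 x1 mod 53 = 18^2 - 2*12 = 35
y3 = s (x1 - x3) - y1 mod 53 = 18 * (12 - 35) - 16 = 47

2P = (35, 47)


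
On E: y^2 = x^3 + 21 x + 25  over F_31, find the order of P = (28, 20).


Compute successive multiples of P until we hit O:
  1P = (28, 20)
  2P = (0, 26)
  3P = (7, 22)
  4P = (1, 4)
  5P = (18, 2)
  6P = (18, 29)
  7P = (1, 27)
  8P = (7, 9)
  ... (continuing to 11P)
  11P = O

ord(P) = 11


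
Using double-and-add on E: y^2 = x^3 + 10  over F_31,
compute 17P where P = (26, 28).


k = 17 = 10001_2 (binary, LSB first: 10001)
Double-and-add from P = (26, 28):
  bit 0 = 1: acc = O + (26, 28) = (26, 28)
  bit 1 = 0: acc unchanged = (26, 28)
  bit 2 = 0: acc unchanged = (26, 28)
  bit 3 = 0: acc unchanged = (26, 28)
  bit 4 = 1: acc = (26, 28) + (30, 28) = (6, 3)

17P = (6, 3)


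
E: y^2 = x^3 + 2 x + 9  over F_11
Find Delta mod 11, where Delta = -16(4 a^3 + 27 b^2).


4 a^3 + 27 b^2 = 4*2^3 + 27*9^2 = 32 + 2187 = 2219
Delta = -16 * (2219) = -35504
Delta mod 11 = 4

Delta = 4 (mod 11)


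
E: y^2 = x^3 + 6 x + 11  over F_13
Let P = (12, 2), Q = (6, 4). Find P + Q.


P != Q, so use the chord formula.
s = (y2 - y1) / (x2 - x1) = (2) / (7) mod 13 = 4
x3 = s^2 - x1 - x2 mod 13 = 4^2 - 12 - 6 = 11
y3 = s (x1 - x3) - y1 mod 13 = 4 * (12 - 11) - 2 = 2

P + Q = (11, 2)


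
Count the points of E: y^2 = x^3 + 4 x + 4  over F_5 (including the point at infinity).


For each x in F_5, count y with y^2 = x^3 + 4 x + 4 mod 5:
  x = 0: RHS = 4, y in [2, 3]  -> 2 point(s)
  x = 1: RHS = 4, y in [2, 3]  -> 2 point(s)
  x = 2: RHS = 0, y in [0]  -> 1 point(s)
  x = 4: RHS = 4, y in [2, 3]  -> 2 point(s)
Affine points: 7. Add the point at infinity: total = 8.

#E(F_5) = 8


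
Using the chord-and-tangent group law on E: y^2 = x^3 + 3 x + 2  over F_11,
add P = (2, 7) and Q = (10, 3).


P != Q, so use the chord formula.
s = (y2 - y1) / (x2 - x1) = (7) / (8) mod 11 = 5
x3 = s^2 - x1 - x2 mod 11 = 5^2 - 2 - 10 = 2
y3 = s (x1 - x3) - y1 mod 11 = 5 * (2 - 2) - 7 = 4

P + Q = (2, 4)


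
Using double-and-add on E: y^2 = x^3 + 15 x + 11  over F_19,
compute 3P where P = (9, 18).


k = 3 = 11_2 (binary, LSB first: 11)
Double-and-add from P = (9, 18):
  bit 0 = 1: acc = O + (9, 18) = (9, 18)
  bit 1 = 1: acc = (9, 18) + (17, 7) = (13, 16)

3P = (13, 16)


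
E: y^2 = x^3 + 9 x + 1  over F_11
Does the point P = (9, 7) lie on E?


Check whether y^2 = x^3 + 9 x + 1 (mod 11) for (x, y) = (9, 7).
LHS: y^2 = 7^2 mod 11 = 5
RHS: x^3 + 9 x + 1 = 9^3 + 9*9 + 1 mod 11 = 8
LHS != RHS

No, not on the curve


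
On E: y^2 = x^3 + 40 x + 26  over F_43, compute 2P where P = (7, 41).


Doubling: s = (3 x1^2 + a) / (2 y1)
s = (3*7^2 + 40) / (2*41) mod 43 = 7
x3 = s^2 - 2 x1 mod 43 = 7^2 - 2*7 = 35
y3 = s (x1 - x3) - y1 mod 43 = 7 * (7 - 35) - 41 = 21

2P = (35, 21)


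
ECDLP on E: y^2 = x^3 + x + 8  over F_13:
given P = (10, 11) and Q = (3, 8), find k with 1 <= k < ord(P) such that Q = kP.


Enumerate multiples of P until we hit Q = (3, 8):
  1P = (10, 11)
  2P = (3, 5)
  3P = (1, 6)
  4P = (6, 10)
  5P = (6, 3)
  6P = (1, 7)
  7P = (3, 8)
Match found at i = 7.

k = 7


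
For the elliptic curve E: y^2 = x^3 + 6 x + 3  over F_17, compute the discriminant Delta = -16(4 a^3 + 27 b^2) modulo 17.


4 a^3 + 27 b^2 = 4*6^3 + 27*3^2 = 864 + 243 = 1107
Delta = -16 * (1107) = -17712
Delta mod 17 = 2

Delta = 2 (mod 17)


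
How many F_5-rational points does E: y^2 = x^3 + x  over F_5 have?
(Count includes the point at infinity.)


For each x in F_5, count y with y^2 = x^3 + 1 x + 0 mod 5:
  x = 0: RHS = 0, y in [0]  -> 1 point(s)
  x = 2: RHS = 0, y in [0]  -> 1 point(s)
  x = 3: RHS = 0, y in [0]  -> 1 point(s)
Affine points: 3. Add the point at infinity: total = 4.

#E(F_5) = 4


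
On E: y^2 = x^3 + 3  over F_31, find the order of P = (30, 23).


Compute successive multiples of P until we hit O:
  1P = (30, 23)
  2P = (7, 25)
  3P = (27, 1)
  4P = (14, 22)
  5P = (22, 24)
  6P = (26, 23)
  7P = (6, 8)
  8P = (23, 24)
  ... (continuing to 43P)
  43P = O

ord(P) = 43


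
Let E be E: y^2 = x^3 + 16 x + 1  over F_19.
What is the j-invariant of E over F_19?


Delta = -16(4 a^3 + 27 b^2) mod 19 = 4
-1728 * (4 a)^3 = -1728 * (4*16)^3 mod 19 = 1
j = 1 * 4^(-1) mod 19 = 5

j = 5 (mod 19)


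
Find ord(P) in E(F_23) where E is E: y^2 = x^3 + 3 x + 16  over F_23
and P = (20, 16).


Compute successive multiples of P until we hit O:
  1P = (20, 16)
  2P = (12, 3)
  3P = (17, 9)
  4P = (17, 14)
  5P = (12, 20)
  6P = (20, 7)
  7P = O

ord(P) = 7


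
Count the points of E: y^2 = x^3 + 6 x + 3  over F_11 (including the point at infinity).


For each x in F_11, count y with y^2 = x^3 + 6 x + 3 mod 11:
  x = 0: RHS = 3, y in [5, 6]  -> 2 point(s)
  x = 2: RHS = 1, y in [1, 10]  -> 2 point(s)
  x = 3: RHS = 4, y in [2, 9]  -> 2 point(s)
  x = 4: RHS = 3, y in [5, 6]  -> 2 point(s)
  x = 5: RHS = 4, y in [2, 9]  -> 2 point(s)
  x = 7: RHS = 3, y in [5, 6]  -> 2 point(s)
  x = 9: RHS = 5, y in [4, 7]  -> 2 point(s)
Affine points: 14. Add the point at infinity: total = 15.

#E(F_11) = 15
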